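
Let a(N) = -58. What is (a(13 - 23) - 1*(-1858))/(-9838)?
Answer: -900/4919 ≈ -0.18296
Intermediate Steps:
(a(13 - 23) - 1*(-1858))/(-9838) = (-58 - 1*(-1858))/(-9838) = (-58 + 1858)*(-1/9838) = 1800*(-1/9838) = -900/4919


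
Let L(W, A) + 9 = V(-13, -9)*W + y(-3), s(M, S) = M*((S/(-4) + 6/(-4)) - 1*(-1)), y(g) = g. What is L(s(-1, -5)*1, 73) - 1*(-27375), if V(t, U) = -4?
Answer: 27366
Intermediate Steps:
s(M, S) = M*(-½ - S/4) (s(M, S) = M*((S*(-¼) + 6*(-¼)) + 1) = M*((-S/4 - 3/2) + 1) = M*((-3/2 - S/4) + 1) = M*(-½ - S/4))
L(W, A) = -12 - 4*W (L(W, A) = -9 + (-4*W - 3) = -9 + (-3 - 4*W) = -12 - 4*W)
L(s(-1, -5)*1, 73) - 1*(-27375) = (-12 - 4*(-¼*(-1)*(2 - 5))) - 1*(-27375) = (-12 - 4*(-¼*(-1)*(-3))) + 27375 = (-12 - (-3)) + 27375 = (-12 - 4*(-¾)) + 27375 = (-12 + 3) + 27375 = -9 + 27375 = 27366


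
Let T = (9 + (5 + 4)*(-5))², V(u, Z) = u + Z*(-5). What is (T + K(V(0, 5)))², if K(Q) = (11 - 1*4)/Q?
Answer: 1049306449/625 ≈ 1.6789e+6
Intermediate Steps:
V(u, Z) = u - 5*Z
K(Q) = 7/Q (K(Q) = (11 - 4)/Q = 7/Q)
T = 1296 (T = (9 + 9*(-5))² = (9 - 45)² = (-36)² = 1296)
(T + K(V(0, 5)))² = (1296 + 7/(0 - 5*5))² = (1296 + 7/(0 - 25))² = (1296 + 7/(-25))² = (1296 + 7*(-1/25))² = (1296 - 7/25)² = (32393/25)² = 1049306449/625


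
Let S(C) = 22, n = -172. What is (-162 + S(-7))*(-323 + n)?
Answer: 69300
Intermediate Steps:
(-162 + S(-7))*(-323 + n) = (-162 + 22)*(-323 - 172) = -140*(-495) = 69300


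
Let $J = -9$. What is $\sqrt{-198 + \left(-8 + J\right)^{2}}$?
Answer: $\sqrt{91} \approx 9.5394$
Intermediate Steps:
$\sqrt{-198 + \left(-8 + J\right)^{2}} = \sqrt{-198 + \left(-8 - 9\right)^{2}} = \sqrt{-198 + \left(-17\right)^{2}} = \sqrt{-198 + 289} = \sqrt{91}$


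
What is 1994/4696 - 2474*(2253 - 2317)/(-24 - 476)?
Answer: -92818607/293500 ≈ -316.25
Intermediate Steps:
1994/4696 - 2474*(2253 - 2317)/(-24 - 476) = 1994*(1/4696) - 2474/((-500/(-64))) = 997/2348 - 2474/((-500*(-1/64))) = 997/2348 - 2474/125/16 = 997/2348 - 2474*16/125 = 997/2348 - 39584/125 = -92818607/293500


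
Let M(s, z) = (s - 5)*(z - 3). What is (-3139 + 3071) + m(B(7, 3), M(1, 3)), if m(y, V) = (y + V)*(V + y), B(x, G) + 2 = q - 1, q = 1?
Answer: -64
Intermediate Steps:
B(x, G) = -2 (B(x, G) = -2 + (1 - 1) = -2 + 0 = -2)
M(s, z) = (-5 + s)*(-3 + z)
m(y, V) = (V + y)**2 (m(y, V) = (V + y)*(V + y) = (V + y)**2)
(-3139 + 3071) + m(B(7, 3), M(1, 3)) = (-3139 + 3071) + ((15 - 5*3 - 3*1 + 1*3) - 2)**2 = -68 + ((15 - 15 - 3 + 3) - 2)**2 = -68 + (0 - 2)**2 = -68 + (-2)**2 = -68 + 4 = -64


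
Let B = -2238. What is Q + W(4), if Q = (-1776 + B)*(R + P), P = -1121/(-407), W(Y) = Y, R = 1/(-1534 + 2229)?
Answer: -3127789568/282865 ≈ -11058.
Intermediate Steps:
R = 1/695 ≈ 0.0014388
P = 1121/407 (P = -1121*(-1/407) = 1121/407 ≈ 2.7543)
Q = -3128921028/282865 (Q = (-1776 - 2238)*(1/695 + 1121/407) = -4014*779502/282865 = -3128921028/282865 ≈ -11062.)
Q + W(4) = -3128921028/282865 + 4 = -3127789568/282865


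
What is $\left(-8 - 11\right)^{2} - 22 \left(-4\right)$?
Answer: $449$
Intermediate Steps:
$\left(-8 - 11\right)^{2} - 22 \left(-4\right) = \left(-19\right)^{2} - -88 = 361 + 88 = 449$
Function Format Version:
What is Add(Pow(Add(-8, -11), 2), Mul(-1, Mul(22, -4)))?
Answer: 449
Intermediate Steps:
Add(Pow(Add(-8, -11), 2), Mul(-1, Mul(22, -4))) = Add(Pow(-19, 2), Mul(-1, -88)) = Add(361, 88) = 449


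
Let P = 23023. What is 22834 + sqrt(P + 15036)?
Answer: 22834 + sqrt(38059) ≈ 23029.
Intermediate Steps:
22834 + sqrt(P + 15036) = 22834 + sqrt(23023 + 15036) = 22834 + sqrt(38059)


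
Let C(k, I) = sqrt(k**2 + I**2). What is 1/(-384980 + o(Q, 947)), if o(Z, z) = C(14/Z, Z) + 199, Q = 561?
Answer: -121098661101/46596364867795844 - 561*sqrt(99049308037)/46596364867795844 ≈ -2.6027e-6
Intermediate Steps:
C(k, I) = sqrt(I**2 + k**2)
o(Z, z) = 199 + sqrt(Z**2 + 196/Z**2) (o(Z, z) = sqrt(Z**2 + (14/Z)**2) + 199 = sqrt(Z**2 + 196/Z**2) + 199 = 199 + sqrt(Z**2 + 196/Z**2))
1/(-384980 + o(Q, 947)) = 1/(-384980 + (199 + sqrt((196 + 561**4)/561**2))) = 1/(-384980 + (199 + sqrt((196 + 99049307841)/314721))) = 1/(-384980 + (199 + sqrt((1/314721)*99049308037))) = 1/(-384980 + (199 + sqrt(99049308037/314721))) = 1/(-384980 + (199 + sqrt(99049308037)/561)) = 1/(-384781 + sqrt(99049308037)/561)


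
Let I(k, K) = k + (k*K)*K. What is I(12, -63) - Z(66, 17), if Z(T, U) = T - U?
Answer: 47591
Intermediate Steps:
I(k, K) = k + k*K**2 (I(k, K) = k + (K*k)*K = k + k*K**2)
I(12, -63) - Z(66, 17) = 12*(1 + (-63)**2) - (66 - 1*17) = 12*(1 + 3969) - (66 - 17) = 12*3970 - 1*49 = 47640 - 49 = 47591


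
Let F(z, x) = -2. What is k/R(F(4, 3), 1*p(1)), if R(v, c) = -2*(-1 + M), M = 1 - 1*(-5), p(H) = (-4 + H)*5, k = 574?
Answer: -287/5 ≈ -57.400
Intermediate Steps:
p(H) = -20 + 5*H
M = 6 (M = 1 + 5 = 6)
R(v, c) = -10 (R(v, c) = -2*(-1 + 6) = -2*5 = -10)
k/R(F(4, 3), 1*p(1)) = 574/(-10) = 574*(-1/10) = -287/5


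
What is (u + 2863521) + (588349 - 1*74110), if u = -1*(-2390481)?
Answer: 5768241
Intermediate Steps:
u = 2390481
(u + 2863521) + (588349 - 1*74110) = (2390481 + 2863521) + (588349 - 1*74110) = 5254002 + (588349 - 74110) = 5254002 + 514239 = 5768241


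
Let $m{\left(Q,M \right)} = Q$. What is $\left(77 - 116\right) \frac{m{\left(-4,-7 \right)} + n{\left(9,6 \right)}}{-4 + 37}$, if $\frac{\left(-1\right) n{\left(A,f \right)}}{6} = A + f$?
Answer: $\frac{1222}{11} \approx 111.09$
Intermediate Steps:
$n{\left(A,f \right)} = - 6 A - 6 f$ ($n{\left(A,f \right)} = - 6 \left(A + f\right) = - 6 A - 6 f$)
$\left(77 - 116\right) \frac{m{\left(-4,-7 \right)} + n{\left(9,6 \right)}}{-4 + 37} = \left(77 - 116\right) \frac{-4 - 90}{-4 + 37} = - 39 \frac{-4 - 90}{33} = - 39 \left(-4 - 90\right) \frac{1}{33} = - 39 \left(\left(-94\right) \frac{1}{33}\right) = \left(-39\right) \left(- \frac{94}{33}\right) = \frac{1222}{11}$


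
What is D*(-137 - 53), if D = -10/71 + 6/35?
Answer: -2888/497 ≈ -5.8109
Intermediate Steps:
D = 76/2485 (D = -10*1/71 + 6*(1/35) = -10/71 + 6/35 = 76/2485 ≈ 0.030584)
D*(-137 - 53) = 76*(-137 - 53)/2485 = (76/2485)*(-190) = -2888/497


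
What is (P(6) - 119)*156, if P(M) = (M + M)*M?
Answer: -7332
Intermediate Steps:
P(M) = 2*M² (P(M) = (2*M)*M = 2*M²)
(P(6) - 119)*156 = (2*6² - 119)*156 = (2*36 - 119)*156 = (72 - 119)*156 = -47*156 = -7332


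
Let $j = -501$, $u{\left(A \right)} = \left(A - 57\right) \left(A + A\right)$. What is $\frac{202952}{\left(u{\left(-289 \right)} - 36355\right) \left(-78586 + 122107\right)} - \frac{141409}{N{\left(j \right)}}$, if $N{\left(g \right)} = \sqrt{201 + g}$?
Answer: $\frac{202952}{7121471793} + \frac{141409 i \sqrt{3}}{30} \approx 2.8499 \cdot 10^{-5} + 8164.3 i$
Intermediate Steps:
$u{\left(A \right)} = 2 A \left(-57 + A\right)$ ($u{\left(A \right)} = \left(-57 + A\right) 2 A = 2 A \left(-57 + A\right)$)
$\frac{202952}{\left(u{\left(-289 \right)} - 36355\right) \left(-78586 + 122107\right)} - \frac{141409}{N{\left(j \right)}} = \frac{202952}{\left(2 \left(-289\right) \left(-57 - 289\right) - 36355\right) \left(-78586 + 122107\right)} - \frac{141409}{\sqrt{201 - 501}} = \frac{202952}{\left(2 \left(-289\right) \left(-346\right) - 36355\right) 43521} - \frac{141409}{\sqrt{-300}} = \frac{202952}{\left(199988 - 36355\right) 43521} - \frac{141409}{10 i \sqrt{3}} = \frac{202952}{163633 \cdot 43521} - 141409 \left(- \frac{i \sqrt{3}}{30}\right) = \frac{202952}{7121471793} + \frac{141409 i \sqrt{3}}{30}$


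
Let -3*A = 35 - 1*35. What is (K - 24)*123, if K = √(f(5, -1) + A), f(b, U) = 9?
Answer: -2583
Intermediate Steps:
A = 0 (A = -(35 - 1*35)/3 = -(35 - 35)/3 = -⅓*0 = 0)
K = 3 (K = √(9 + 0) = √9 = 3)
(K - 24)*123 = (3 - 24)*123 = -21*123 = -2583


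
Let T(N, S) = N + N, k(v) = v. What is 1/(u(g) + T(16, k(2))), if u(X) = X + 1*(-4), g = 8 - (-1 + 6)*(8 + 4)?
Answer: -1/24 ≈ -0.041667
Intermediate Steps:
g = -52 (g = 8 - 5*12 = 8 - 1*60 = 8 - 60 = -52)
T(N, S) = 2*N
u(X) = -4 + X (u(X) = X - 4 = -4 + X)
1/(u(g) + T(16, k(2))) = 1/((-4 - 52) + 2*16) = 1/(-56 + 32) = 1/(-24) = -1/24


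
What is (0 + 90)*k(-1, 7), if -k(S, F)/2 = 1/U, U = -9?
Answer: 20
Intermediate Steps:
k(S, F) = 2/9 (k(S, F) = -2/(-9) = -2*(-⅑) = 2/9)
(0 + 90)*k(-1, 7) = (0 + 90)*(2/9) = 90*(2/9) = 20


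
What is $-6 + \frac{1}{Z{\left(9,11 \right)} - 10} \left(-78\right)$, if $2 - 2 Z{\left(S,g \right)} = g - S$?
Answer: $\frac{9}{5} \approx 1.8$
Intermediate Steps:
$Z{\left(S,g \right)} = 1 + \frac{S}{2} - \frac{g}{2}$ ($Z{\left(S,g \right)} = 1 - \frac{g - S}{2} = 1 + \left(\frac{S}{2} - \frac{g}{2}\right) = 1 + \frac{S}{2} - \frac{g}{2}$)
$-6 + \frac{1}{Z{\left(9,11 \right)} - 10} \left(-78\right) = -6 + \frac{1}{\left(1 + \frac{1}{2} \cdot 9 - \frac{11}{2}\right) - 10} \left(-78\right) = -6 + \frac{1}{\left(1 + \frac{9}{2} - \frac{11}{2}\right) - 10} \left(-78\right) = -6 + \frac{1}{0 - 10} \left(-78\right) = -6 + \frac{1}{-10} \left(-78\right) = -6 - - \frac{39}{5} = -6 + \frac{39}{5} = \frac{9}{5}$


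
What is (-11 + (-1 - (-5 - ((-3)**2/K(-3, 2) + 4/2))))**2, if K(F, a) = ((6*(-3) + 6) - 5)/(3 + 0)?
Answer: 12544/289 ≈ 43.405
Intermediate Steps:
K(F, a) = -17/3 (K(F, a) = ((-18 + 6) - 5)/3 = (-12 - 5)*(1/3) = -17*1/3 = -17/3)
(-11 + (-1 - (-5 - ((-3)**2/K(-3, 2) + 4/2))))**2 = (-11 + (-1 - (-5 - ((-3)**2/(-17/3) + 4/2))))**2 = (-11 + (-1 - (-5 - (9*(-3/17) + 4*(1/2)))))**2 = (-11 + (-1 - (-5 - (-27/17 + 2))))**2 = (-11 + (-1 - (-5 - 1*7/17)))**2 = (-11 + (-1 - (-5 - 7/17)))**2 = (-11 + (-1 - 1*(-92/17)))**2 = (-11 + (-1 + 92/17))**2 = (-11 + 75/17)**2 = (-112/17)**2 = 12544/289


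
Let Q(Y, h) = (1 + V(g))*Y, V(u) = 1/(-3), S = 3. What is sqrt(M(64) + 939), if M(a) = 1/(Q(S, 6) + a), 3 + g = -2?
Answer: 5*sqrt(163614)/66 ≈ 30.643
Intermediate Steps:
g = -5 (g = -3 - 2 = -5)
V(u) = -1/3
Q(Y, h) = 2*Y/3 (Q(Y, h) = (1 - 1/3)*Y = 2*Y/3)
M(a) = 1/(2 + a) (M(a) = 1/((2/3)*3 + a) = 1/(2 + a))
sqrt(M(64) + 939) = sqrt(1/(2 + 64) + 939) = sqrt(1/66 + 939) = sqrt(61975/66) = 5*sqrt(163614)/66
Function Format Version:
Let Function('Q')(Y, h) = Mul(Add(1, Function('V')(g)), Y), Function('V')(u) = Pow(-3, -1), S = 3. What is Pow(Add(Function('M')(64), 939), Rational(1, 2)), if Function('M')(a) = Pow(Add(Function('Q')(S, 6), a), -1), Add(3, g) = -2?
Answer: Mul(Rational(5, 66), Pow(163614, Rational(1, 2))) ≈ 30.643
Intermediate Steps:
g = -5 (g = Add(-3, -2) = -5)
Function('V')(u) = Rational(-1, 3)
Function('Q')(Y, h) = Mul(Rational(2, 3), Y) (Function('Q')(Y, h) = Mul(Add(1, Rational(-1, 3)), Y) = Mul(Rational(2, 3), Y))
Function('M')(a) = Pow(Add(2, a), -1) (Function('M')(a) = Pow(Add(Mul(Rational(2, 3), 3), a), -1) = Pow(Add(2, a), -1))
Pow(Add(Function('M')(64), 939), Rational(1, 2)) = Pow(Add(Pow(Add(2, 64), -1), 939), Rational(1, 2)) = Pow(Add(Pow(66, -1), 939), Rational(1, 2)) = Pow(Add(Rational(1, 66), 939), Rational(1, 2)) = Pow(Rational(61975, 66), Rational(1, 2)) = Mul(Rational(5, 66), Pow(163614, Rational(1, 2)))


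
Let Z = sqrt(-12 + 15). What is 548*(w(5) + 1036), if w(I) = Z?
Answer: 567728 + 548*sqrt(3) ≈ 5.6868e+5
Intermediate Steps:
Z = sqrt(3) ≈ 1.7320
w(I) = sqrt(3)
548*(w(5) + 1036) = 548*(sqrt(3) + 1036) = 548*(1036 + sqrt(3)) = 567728 + 548*sqrt(3)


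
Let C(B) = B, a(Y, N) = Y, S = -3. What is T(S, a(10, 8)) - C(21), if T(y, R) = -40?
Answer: -61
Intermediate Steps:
T(S, a(10, 8)) - C(21) = -40 - 1*21 = -40 - 21 = -61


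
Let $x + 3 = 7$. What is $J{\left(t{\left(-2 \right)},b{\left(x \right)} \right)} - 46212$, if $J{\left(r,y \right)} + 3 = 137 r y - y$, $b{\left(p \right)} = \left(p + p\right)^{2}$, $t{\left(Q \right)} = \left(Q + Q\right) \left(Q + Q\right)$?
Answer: $94009$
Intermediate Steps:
$x = 4$ ($x = -3 + 7 = 4$)
$t{\left(Q \right)} = 4 Q^{2}$ ($t{\left(Q \right)} = 2 Q 2 Q = 4 Q^{2}$)
$b{\left(p \right)} = 4 p^{2}$ ($b{\left(p \right)} = \left(2 p\right)^{2} = 4 p^{2}$)
$J{\left(r,y \right)} = -3 - y + 137 r y$ ($J{\left(r,y \right)} = -3 + \left(137 r y - y\right) = -3 + \left(- y + 137 r y\right) = -3 - y + 137 r y$)
$J{\left(t{\left(-2 \right)},b{\left(x \right)} \right)} - 46212 = \left(-3 - 4 \cdot 4^{2} + 137 \cdot 4 \left(-2\right)^{2} \cdot 4 \cdot 4^{2}\right) - 46212 = \left(-3 - 4 \cdot 16 + 137 \cdot 4 \cdot 4 \cdot 4 \cdot 16\right) - 46212 = \left(-3 - 64 + 137 \cdot 16 \cdot 64\right) - 46212 = \left(-3 - 64 + 140288\right) - 46212 = 140221 - 46212 = 94009$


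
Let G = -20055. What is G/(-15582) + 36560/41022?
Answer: 625505/287154 ≈ 2.1783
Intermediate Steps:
G/(-15582) + 36560/41022 = -20055/(-15582) + 36560/41022 = -20055*(-1/15582) + 36560*(1/41022) = 955/742 + 18280/20511 = 625505/287154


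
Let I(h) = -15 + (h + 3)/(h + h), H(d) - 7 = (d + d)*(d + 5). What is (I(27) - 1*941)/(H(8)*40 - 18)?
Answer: -8599/77238 ≈ -0.11133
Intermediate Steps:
H(d) = 7 + 2*d*(5 + d) (H(d) = 7 + (d + d)*(d + 5) = 7 + (2*d)*(5 + d) = 7 + 2*d*(5 + d))
I(h) = -15 + (3 + h)/(2*h) (I(h) = -15 + (3 + h)/((2*h)) = -15 + (3 + h)*(1/(2*h)) = -15 + (3 + h)/(2*h))
(I(27) - 1*941)/(H(8)*40 - 18) = ((1/2)*(3 - 29*27)/27 - 1*941)/((7 + 2*8**2 + 10*8)*40 - 18) = ((1/2)*(1/27)*(3 - 783) - 941)/((7 + 2*64 + 80)*40 - 18) = ((1/2)*(1/27)*(-780) - 941)/((7 + 128 + 80)*40 - 18) = (-130/9 - 941)/(215*40 - 18) = -8599/(9*(8600 - 18)) = -8599/9/8582 = -8599/9*1/8582 = -8599/77238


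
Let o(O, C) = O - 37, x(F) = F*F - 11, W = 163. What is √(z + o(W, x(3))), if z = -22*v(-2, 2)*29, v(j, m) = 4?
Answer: I*√2426 ≈ 49.254*I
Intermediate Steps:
x(F) = -11 + F² (x(F) = F² - 11 = -11 + F²)
z = -2552 (z = -22*4*29 = -88*29 = -2552)
o(O, C) = -37 + O
√(z + o(W, x(3))) = √(-2552 + (-37 + 163)) = √(-2552 + 126) = √(-2426) = I*√2426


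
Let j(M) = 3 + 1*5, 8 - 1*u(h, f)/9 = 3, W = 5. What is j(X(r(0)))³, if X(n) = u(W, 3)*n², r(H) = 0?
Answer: 512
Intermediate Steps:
u(h, f) = 45 (u(h, f) = 72 - 9*3 = 72 - 27 = 45)
X(n) = 45*n²
j(M) = 8 (j(M) = 3 + 5 = 8)
j(X(r(0)))³ = 8³ = 512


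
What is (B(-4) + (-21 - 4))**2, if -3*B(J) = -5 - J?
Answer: 5476/9 ≈ 608.44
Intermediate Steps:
B(J) = 5/3 + J/3 (B(J) = -(-5 - J)/3 = 5/3 + J/3)
(B(-4) + (-21 - 4))**2 = ((5/3 + (1/3)*(-4)) + (-21 - 4))**2 = ((5/3 - 4/3) - 25)**2 = (1/3 - 25)**2 = (-74/3)**2 = 5476/9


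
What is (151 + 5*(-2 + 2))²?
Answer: 22801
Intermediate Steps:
(151 + 5*(-2 + 2))² = (151 + 5*0)² = (151 + 0)² = 151² = 22801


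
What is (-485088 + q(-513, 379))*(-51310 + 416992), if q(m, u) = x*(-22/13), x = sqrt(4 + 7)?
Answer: -177387950016 - 8045004*sqrt(11)/13 ≈ -1.7739e+11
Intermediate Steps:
x = sqrt(11) ≈ 3.3166
q(m, u) = -22*sqrt(11)/13 (q(m, u) = sqrt(11)*(-22/13) = -22*sqrt(11)/13)
(-485088 + q(-513, 379))*(-51310 + 416992) = (-485088 - 22*sqrt(11)/13)*(-51310 + 416992) = (-485088 - 22*sqrt(11)/13)*365682 = -177387950016 - 8045004*sqrt(11)/13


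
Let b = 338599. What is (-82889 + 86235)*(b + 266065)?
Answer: 2023205744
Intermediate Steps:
(-82889 + 86235)*(b + 266065) = (-82889 + 86235)*(338599 + 266065) = 3346*604664 = 2023205744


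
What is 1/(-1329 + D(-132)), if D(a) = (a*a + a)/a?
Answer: -1/1460 ≈ -0.00068493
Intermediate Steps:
D(a) = (a + a²)/a (D(a) = (a² + a)/a = (a + a²)/a)
1/(-1329 + D(-132)) = 1/(-1329 + (1 - 132)) = 1/(-1329 - 131) = 1/(-1460) = -1/1460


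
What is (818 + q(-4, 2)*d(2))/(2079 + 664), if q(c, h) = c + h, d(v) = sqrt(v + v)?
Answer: 814/2743 ≈ 0.29676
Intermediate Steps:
d(v) = sqrt(2)*sqrt(v) (d(v) = sqrt(2*v) = sqrt(2)*sqrt(v))
(818 + q(-4, 2)*d(2))/(2079 + 664) = (818 + (-4 + 2)*(sqrt(2)*sqrt(2)))/(2079 + 664) = (818 - 2*2)/2743 = (818 - 4)*(1/2743) = 814*(1/2743) = 814/2743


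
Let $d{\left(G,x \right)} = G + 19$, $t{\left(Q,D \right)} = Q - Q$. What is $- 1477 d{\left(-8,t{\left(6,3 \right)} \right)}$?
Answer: $-16247$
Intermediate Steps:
$t{\left(Q,D \right)} = 0$
$d{\left(G,x \right)} = 19 + G$
$- 1477 d{\left(-8,t{\left(6,3 \right)} \right)} = - 1477 \left(19 - 8\right) = \left(-1477\right) 11 = -16247$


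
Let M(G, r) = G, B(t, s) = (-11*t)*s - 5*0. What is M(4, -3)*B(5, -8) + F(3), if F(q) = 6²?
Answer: 1796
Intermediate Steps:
B(t, s) = -11*s*t (B(t, s) = -11*s*t + 0 = -11*s*t)
F(q) = 36
M(4, -3)*B(5, -8) + F(3) = 4*(-11*(-8)*5) + 36 = 4*440 + 36 = 1760 + 36 = 1796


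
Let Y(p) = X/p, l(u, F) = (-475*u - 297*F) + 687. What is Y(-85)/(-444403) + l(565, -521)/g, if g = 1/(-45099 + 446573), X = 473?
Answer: -1712944977779967897/37774255 ≈ -4.5347e+10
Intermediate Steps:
l(u, F) = 687 - 475*u - 297*F
g = 1/401474 ≈ 2.4908e-6
Y(p) = 473/p
Y(-85)/(-444403) + l(565, -521)/g = (473/(-85))/(-444403) + (687 - 475*565 - 297*(-521))/(1/401474) = (473*(-1/85))*(-1/444403) + (687 - 268375 + 154737)*401474 = -473/85*(-1/444403) - 112951*401474 = 473/37774255 - 45346889774 = -1712944977779967897/37774255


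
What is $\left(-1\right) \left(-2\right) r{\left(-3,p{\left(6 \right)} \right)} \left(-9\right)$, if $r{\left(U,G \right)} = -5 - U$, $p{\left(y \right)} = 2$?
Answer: $36$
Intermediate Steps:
$\left(-1\right) \left(-2\right) r{\left(-3,p{\left(6 \right)} \right)} \left(-9\right) = \left(-1\right) \left(-2\right) \left(-5 - -3\right) \left(-9\right) = 2 \left(-5 + 3\right) \left(-9\right) = 2 \left(-2\right) \left(-9\right) = \left(-4\right) \left(-9\right) = 36$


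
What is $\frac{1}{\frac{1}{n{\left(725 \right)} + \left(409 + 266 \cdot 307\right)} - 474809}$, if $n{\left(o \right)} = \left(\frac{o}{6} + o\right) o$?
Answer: $- \frac{4171801}{1980808661003} \approx -2.1061 \cdot 10^{-6}$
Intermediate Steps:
$n{\left(o \right)} = \frac{7 o^{2}}{6}$ ($n{\left(o \right)} = \left(o \frac{1}{6} + o\right) o = \left(\frac{o}{6} + o\right) o = \frac{7 o}{6} o = \frac{7 o^{2}}{6}$)
$\frac{1}{\frac{1}{n{\left(725 \right)} + \left(409 + 266 \cdot 307\right)} - 474809} = \frac{1}{\frac{1}{\frac{7 \cdot 725^{2}}{6} + \left(409 + 266 \cdot 307\right)} - 474809} = \frac{1}{\frac{1}{\frac{7}{6} \cdot 525625 + \left(409 + 81662\right)} - 474809} = \frac{1}{\frac{1}{\frac{3679375}{6} + 82071} - 474809} = \frac{1}{\frac{1}{\frac{4171801}{6}} - 474809} = \frac{1}{\frac{6}{4171801} - 474809} = \frac{1}{- \frac{1980808661003}{4171801}} = - \frac{4171801}{1980808661003}$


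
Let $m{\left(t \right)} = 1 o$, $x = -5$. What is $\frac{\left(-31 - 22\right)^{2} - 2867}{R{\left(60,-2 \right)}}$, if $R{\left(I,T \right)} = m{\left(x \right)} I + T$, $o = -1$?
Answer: $\frac{29}{31} \approx 0.93548$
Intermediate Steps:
$m{\left(t \right)} = -1$ ($m{\left(t \right)} = 1 \left(-1\right) = -1$)
$R{\left(I,T \right)} = T - I$ ($R{\left(I,T \right)} = - I + T = T - I$)
$\frac{\left(-31 - 22\right)^{2} - 2867}{R{\left(60,-2 \right)}} = \frac{\left(-31 - 22\right)^{2} - 2867}{-2 - 60} = \frac{\left(-53\right)^{2} - 2867}{-2 - 60} = \frac{2809 - 2867}{-62} = \left(-58\right) \left(- \frac{1}{62}\right) = \frac{29}{31}$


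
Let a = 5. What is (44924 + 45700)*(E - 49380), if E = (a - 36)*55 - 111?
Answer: -4639586304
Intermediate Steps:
E = -1816 (E = (5 - 36)*55 - 111 = -31*55 - 111 = -1705 - 111 = -1816)
(44924 + 45700)*(E - 49380) = (44924 + 45700)*(-1816 - 49380) = 90624*(-51196) = -4639586304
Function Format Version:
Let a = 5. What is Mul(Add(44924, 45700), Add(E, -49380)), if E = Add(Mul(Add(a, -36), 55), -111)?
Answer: -4639586304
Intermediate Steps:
E = -1816 (E = Add(Mul(Add(5, -36), 55), -111) = Add(Mul(-31, 55), -111) = Add(-1705, -111) = -1816)
Mul(Add(44924, 45700), Add(E, -49380)) = Mul(Add(44924, 45700), Add(-1816, -49380)) = Mul(90624, -51196) = -4639586304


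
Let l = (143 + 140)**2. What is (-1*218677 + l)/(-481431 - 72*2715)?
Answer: 46196/225637 ≈ 0.20474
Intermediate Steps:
l = 80089 (l = 283**2 = 80089)
(-1*218677 + l)/(-481431 - 72*2715) = (-1*218677 + 80089)/(-481431 - 72*2715) = (-218677 + 80089)/(-481431 - 195480) = -138588/(-676911) = -138588*(-1/676911) = 46196/225637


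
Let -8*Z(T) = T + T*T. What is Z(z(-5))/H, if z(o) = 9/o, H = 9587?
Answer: -9/479350 ≈ -1.8775e-5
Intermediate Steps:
Z(T) = -T/8 - T**2/8 (Z(T) = -(T + T*T)/8 = -(T + T**2)/8 = -T/8 - T**2/8)
Z(z(-5))/H = -9/(-5)*(1 + 9/(-5))/8/9587 = -9*(-1/5)*(1 + 9*(-1/5))/8*(1/9587) = -1/8*(-9/5)*(1 - 9/5)*(1/9587) = -1/8*(-9/5)*(-4/5)*(1/9587) = -9/50*1/9587 = -9/479350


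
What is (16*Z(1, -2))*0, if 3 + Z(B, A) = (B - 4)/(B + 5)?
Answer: 0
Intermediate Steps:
Z(B, A) = -3 + (-4 + B)/(5 + B) (Z(B, A) = -3 + (B - 4)/(B + 5) = -3 + (-4 + B)/(5 + B))
(16*Z(1, -2))*0 = (16*((-19 - 2*1)/(5 + 1)))*0 = (16*((-19 - 2)/6))*0 = (16*((⅙)*(-21)))*0 = (16*(-7/2))*0 = -56*0 = 0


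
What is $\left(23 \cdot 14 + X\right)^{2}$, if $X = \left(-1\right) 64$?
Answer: $66564$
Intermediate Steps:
$X = -64$
$\left(23 \cdot 14 + X\right)^{2} = \left(23 \cdot 14 - 64\right)^{2} = \left(322 - 64\right)^{2} = 258^{2} = 66564$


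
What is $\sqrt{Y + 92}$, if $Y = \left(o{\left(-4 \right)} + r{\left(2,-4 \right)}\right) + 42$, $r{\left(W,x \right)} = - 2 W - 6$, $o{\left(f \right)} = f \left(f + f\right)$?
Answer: $2 \sqrt{39} \approx 12.49$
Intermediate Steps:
$o{\left(f \right)} = 2 f^{2}$ ($o{\left(f \right)} = f 2 f = 2 f^{2}$)
$r{\left(W,x \right)} = -6 - 2 W$
$Y = 64$ ($Y = \left(2 \left(-4\right)^{2} - 10\right) + 42 = \left(2 \cdot 16 - 10\right) + 42 = \left(32 - 10\right) + 42 = 22 + 42 = 64$)
$\sqrt{Y + 92} = \sqrt{64 + 92} = \sqrt{156} = 2 \sqrt{39}$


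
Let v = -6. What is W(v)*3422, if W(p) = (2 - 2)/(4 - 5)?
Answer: 0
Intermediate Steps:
W(p) = 0 (W(p) = 0/(-1) = 0*(-1) = 0)
W(v)*3422 = 0*3422 = 0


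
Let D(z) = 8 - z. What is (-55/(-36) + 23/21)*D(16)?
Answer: -1322/63 ≈ -20.984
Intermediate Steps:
(-55/(-36) + 23/21)*D(16) = (-55/(-36) + 23/21)*(8 - 1*16) = (-55*(-1/36) + 23*(1/21))*(8 - 16) = (55/36 + 23/21)*(-8) = (661/252)*(-8) = -1322/63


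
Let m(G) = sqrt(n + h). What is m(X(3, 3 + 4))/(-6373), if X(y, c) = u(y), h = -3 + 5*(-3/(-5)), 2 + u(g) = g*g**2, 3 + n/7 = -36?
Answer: -I*sqrt(273)/6373 ≈ -0.0025926*I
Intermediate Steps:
n = -273 (n = -21 + 7*(-36) = -21 - 252 = -273)
u(g) = -2 + g**3 (u(g) = -2 + g*g**2 = -2 + g**3)
h = 0 (h = -3 + 5*(-3*(-1/5)) = -3 + 5*(3/5) = -3 + 3 = 0)
X(y, c) = -2 + y**3
m(G) = I*sqrt(273) (m(G) = sqrt(-273 + 0) = sqrt(-273) = I*sqrt(273))
m(X(3, 3 + 4))/(-6373) = (I*sqrt(273))/(-6373) = (I*sqrt(273))*(-1/6373) = -I*sqrt(273)/6373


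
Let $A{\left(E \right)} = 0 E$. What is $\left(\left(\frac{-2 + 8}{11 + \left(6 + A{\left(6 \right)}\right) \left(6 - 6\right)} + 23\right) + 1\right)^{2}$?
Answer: $\frac{72900}{121} \approx 602.48$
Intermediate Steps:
$A{\left(E \right)} = 0$
$\left(\left(\frac{-2 + 8}{11 + \left(6 + A{\left(6 \right)}\right) \left(6 - 6\right)} + 23\right) + 1\right)^{2} = \left(\left(\frac{-2 + 8}{11 + \left(6 + 0\right) \left(6 - 6\right)} + 23\right) + 1\right)^{2} = \left(\left(\frac{6}{11 + 6 \cdot 0} + 23\right) + 1\right)^{2} = \left(\left(\frac{6}{11 + 0} + 23\right) + 1\right)^{2} = \left(\left(\frac{6}{11} + 23\right) + 1\right)^{2} = \left(\frac{259}{11} + 1\right)^{2} = \left(\frac{270}{11}\right)^{2} = \frac{72900}{121}$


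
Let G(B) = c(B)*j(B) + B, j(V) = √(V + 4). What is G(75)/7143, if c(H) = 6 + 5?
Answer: 25/2381 + 11*√79/7143 ≈ 0.024187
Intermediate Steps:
c(H) = 11
j(V) = √(4 + V)
G(B) = B + 11*√(4 + B) (G(B) = 11*√(4 + B) + B = B + 11*√(4 + B))
G(75)/7143 = (75 + 11*√(4 + 75))/7143 = (75 + 11*√79)*(1/7143) = 25/2381 + 11*√79/7143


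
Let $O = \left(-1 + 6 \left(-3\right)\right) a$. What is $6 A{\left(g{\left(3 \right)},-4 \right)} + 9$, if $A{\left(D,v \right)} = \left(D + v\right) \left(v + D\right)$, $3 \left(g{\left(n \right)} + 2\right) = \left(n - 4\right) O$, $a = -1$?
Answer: $\frac{2765}{3} \approx 921.67$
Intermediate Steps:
$O = 19$ ($O = \left(-1 + 6 \left(-3\right)\right) \left(-1\right) = \left(-1 - 18\right) \left(-1\right) = \left(-19\right) \left(-1\right) = 19$)
$g{\left(n \right)} = - \frac{82}{3} + \frac{19 n}{3}$ ($g{\left(n \right)} = -2 + \frac{\left(n - 4\right) 19}{3} = -2 + \frac{\left(-4 + n\right) 19}{3} = -2 + \frac{-76 + 19 n}{3} = -2 + \left(- \frac{76}{3} + \frac{19 n}{3}\right) = - \frac{82}{3} + \frac{19 n}{3}$)
$A{\left(D,v \right)} = \left(D + v\right)^{2}$ ($A{\left(D,v \right)} = \left(D + v\right) \left(D + v\right) = \left(D + v\right)^{2}$)
$6 A{\left(g{\left(3 \right)},-4 \right)} + 9 = 6 \left(\left(- \frac{82}{3} + \frac{19}{3} \cdot 3\right) - 4\right)^{2} + 9 = 6 \left(\left(- \frac{82}{3} + 19\right) - 4\right)^{2} + 9 = 6 \left(- \frac{25}{3} - 4\right)^{2} + 9 = 6 \left(- \frac{37}{3}\right)^{2} + 9 = 6 \cdot \frac{1369}{9} + 9 = \frac{2738}{3} + 9 = \frac{2765}{3}$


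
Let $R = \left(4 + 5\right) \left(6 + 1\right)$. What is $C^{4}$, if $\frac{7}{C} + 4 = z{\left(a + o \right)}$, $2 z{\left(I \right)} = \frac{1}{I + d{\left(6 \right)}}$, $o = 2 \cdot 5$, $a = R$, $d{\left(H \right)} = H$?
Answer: $\frac{1496306311696}{158532181921} \approx 9.4385$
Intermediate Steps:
$R = 63$ ($R = 9 \cdot 7 = 63$)
$a = 63$
$o = 10$
$z{\left(I \right)} = \frac{1}{2 \left(6 + I\right)}$ ($z{\left(I \right)} = \frac{1}{2 \left(I + 6\right)} = \frac{1}{2 \left(6 + I\right)}$)
$C = - \frac{1106}{631}$ ($C = \frac{7}{-4 + \frac{1}{2 \left(6 + \left(63 + 10\right)\right)}} = \frac{7}{-4 + \frac{1}{2 \left(6 + 73\right)}} = \frac{7}{-4 + \frac{1}{2 \cdot 79}} = \frac{7}{-4 + \frac{1}{2} \cdot \frac{1}{79}} = \frac{7}{-4 + \frac{1}{158}} = \frac{7}{- \frac{631}{158}} = 7 \left(- \frac{158}{631}\right) = - \frac{1106}{631} \approx -1.7528$)
$C^{4} = \left(- \frac{1106}{631}\right)^{4} = \frac{1496306311696}{158532181921}$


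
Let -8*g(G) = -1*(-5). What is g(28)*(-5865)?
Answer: 29325/8 ≈ 3665.6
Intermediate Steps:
g(G) = -5/8 (g(G) = -(-1)*(-5)/8 = -⅛*5 = -5/8)
g(28)*(-5865) = -5/8*(-5865) = 29325/8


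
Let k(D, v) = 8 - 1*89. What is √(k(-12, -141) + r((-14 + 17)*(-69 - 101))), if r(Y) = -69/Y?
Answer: I*√2336990/170 ≈ 8.9925*I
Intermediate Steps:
k(D, v) = -81 (k(D, v) = 8 - 89 = -81)
√(k(-12, -141) + r((-14 + 17)*(-69 - 101))) = √(-81 - 69*1/((-69 - 101)*(-14 + 17))) = √(-81 - 69/(3*(-170))) = √(-81 - 69/(-510)) = √(-81 - 69*(-1/510)) = √(-81 + 23/170) = √(-13747/170) = I*√2336990/170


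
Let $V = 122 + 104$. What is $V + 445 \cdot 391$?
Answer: $174221$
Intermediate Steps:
$V = 226$
$V + 445 \cdot 391 = 226 + 445 \cdot 391 = 226 + 173995 = 174221$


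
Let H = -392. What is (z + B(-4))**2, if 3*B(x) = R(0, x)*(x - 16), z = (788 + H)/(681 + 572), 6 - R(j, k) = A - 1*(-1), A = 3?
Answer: 2394340624/14130081 ≈ 169.45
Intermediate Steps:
R(j, k) = 2 (R(j, k) = 6 - (3 - 1*(-1)) = 6 - (3 + 1) = 6 - 1*4 = 6 - 4 = 2)
z = 396/1253 (z = (788 - 392)/(681 + 572) = 396/1253 ≈ 0.31604)
B(x) = -32/3 + 2*x/3 (B(x) = (2*(x - 16))/3 = (2*(-16 + x))/3 = (-32 + 2*x)/3 = -32/3 + 2*x/3)
(z + B(-4))**2 = (396/1253 + (-32/3 + (2/3)*(-4)))**2 = (396/1253 + (-32/3 - 8/3))**2 = (396/1253 - 40/3)**2 = (-48932/3759)**2 = 2394340624/14130081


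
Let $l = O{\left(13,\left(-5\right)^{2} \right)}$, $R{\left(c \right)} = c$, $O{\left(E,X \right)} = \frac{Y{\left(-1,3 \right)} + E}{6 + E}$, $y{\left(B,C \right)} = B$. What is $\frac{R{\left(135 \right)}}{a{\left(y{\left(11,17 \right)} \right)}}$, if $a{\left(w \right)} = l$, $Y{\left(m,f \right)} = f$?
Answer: $\frac{2565}{16} \approx 160.31$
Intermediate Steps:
$O{\left(E,X \right)} = \frac{3 + E}{6 + E}$
$l = \frac{16}{19}$ ($l = \frac{3 + 13}{6 + 13} = \frac{1}{19} \cdot 16 = \frac{16}{19} \approx 0.8421$)
$a{\left(w \right)} = \frac{16}{19}$
$\frac{R{\left(135 \right)}}{a{\left(y{\left(11,17 \right)} \right)}} = \frac{135}{\frac{16}{19}} = 135 \cdot \frac{19}{16} = \frac{2565}{16}$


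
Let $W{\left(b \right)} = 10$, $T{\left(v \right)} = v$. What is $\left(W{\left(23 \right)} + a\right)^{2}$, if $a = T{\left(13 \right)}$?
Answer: $529$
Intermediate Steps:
$a = 13$
$\left(W{\left(23 \right)} + a\right)^{2} = \left(10 + 13\right)^{2} = 23^{2} = 529$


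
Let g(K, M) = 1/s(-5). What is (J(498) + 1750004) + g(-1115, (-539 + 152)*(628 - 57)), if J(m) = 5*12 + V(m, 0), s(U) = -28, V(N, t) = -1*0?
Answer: 49001791/28 ≈ 1.7501e+6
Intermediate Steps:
V(N, t) = 0
J(m) = 60 (J(m) = 5*12 + 0 = 60 + 0 = 60)
g(K, M) = -1/28 (g(K, M) = 1/(-28) = -1/28)
(J(498) + 1750004) + g(-1115, (-539 + 152)*(628 - 57)) = (60 + 1750004) - 1/28 = 1750064 - 1/28 = 49001791/28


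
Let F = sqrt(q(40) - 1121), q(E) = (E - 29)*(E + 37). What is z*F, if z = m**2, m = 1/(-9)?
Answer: I*sqrt(274)/81 ≈ 0.20436*I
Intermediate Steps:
q(E) = (-29 + E)*(37 + E)
m = -1/9 ≈ -0.11111
z = 1/81 (z = (-1/9)**2 = 1/81 ≈ 0.012346)
F = I*sqrt(274) (F = sqrt((-1073 + 40**2 + 8*40) - 1121) = sqrt((-1073 + 1600 + 320) - 1121) = sqrt(847 - 1121) = sqrt(-274) = I*sqrt(274) ≈ 16.553*I)
z*F = (I*sqrt(274))/81 = I*sqrt(274)/81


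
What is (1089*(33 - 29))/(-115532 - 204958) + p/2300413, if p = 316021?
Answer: 5070053959/40958853465 ≈ 0.12378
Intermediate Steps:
(1089*(33 - 29))/(-115532 - 204958) + p/2300413 = (1089*(33 - 29))/(-115532 - 204958) + 316021/2300413 = (1089*4)/(-320490) + 316021*(1/2300413) = 4356*(-1/320490) + 316021/2300413 = -242/17805 + 316021/2300413 = 5070053959/40958853465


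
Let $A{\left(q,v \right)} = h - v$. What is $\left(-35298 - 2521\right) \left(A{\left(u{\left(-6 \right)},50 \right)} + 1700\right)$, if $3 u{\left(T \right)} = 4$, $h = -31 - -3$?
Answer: $-61342418$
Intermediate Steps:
$h = -28$ ($h = -31 + 3 = -28$)
$u{\left(T \right)} = \frac{4}{3}$ ($u{\left(T \right)} = \frac{1}{3} \cdot 4 = \frac{4}{3}$)
$A{\left(q,v \right)} = -28 - v$
$\left(-35298 - 2521\right) \left(A{\left(u{\left(-6 \right)},50 \right)} + 1700\right) = \left(-35298 - 2521\right) \left(\left(-28 - 50\right) + 1700\right) = - 37819 \left(\left(-28 - 50\right) + 1700\right) = - 37819 \left(-78 + 1700\right) = \left(-37819\right) 1622 = -61342418$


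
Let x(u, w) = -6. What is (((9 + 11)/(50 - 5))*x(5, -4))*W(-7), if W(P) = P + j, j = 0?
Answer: 56/3 ≈ 18.667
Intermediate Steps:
W(P) = P (W(P) = P + 0 = P)
(((9 + 11)/(50 - 5))*x(5, -4))*W(-7) = (((9 + 11)/(50 - 5))*(-6))*(-7) = ((20/45)*(-6))*(-7) = ((20*(1/45))*(-6))*(-7) = ((4/9)*(-6))*(-7) = -8/3*(-7) = 56/3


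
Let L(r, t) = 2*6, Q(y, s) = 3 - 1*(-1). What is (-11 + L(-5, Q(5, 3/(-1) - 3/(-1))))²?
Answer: 1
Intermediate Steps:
Q(y, s) = 4 (Q(y, s) = 3 + 1 = 4)
L(r, t) = 12
(-11 + L(-5, Q(5, 3/(-1) - 3/(-1))))² = (-11 + 12)² = 1² = 1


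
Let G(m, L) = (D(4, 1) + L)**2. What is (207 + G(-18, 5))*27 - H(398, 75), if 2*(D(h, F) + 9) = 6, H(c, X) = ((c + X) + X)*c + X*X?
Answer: -218113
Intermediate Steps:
H(c, X) = X**2 + c*(c + 2*X) (H(c, X) = ((X + c) + X)*c + X**2 = (c + 2*X)*c + X**2 = c*(c + 2*X) + X**2 = X**2 + c*(c + 2*X))
D(h, F) = -6 (D(h, F) = -9 + (1/2)*6 = -9 + 3 = -6)
G(m, L) = (-6 + L)**2
(207 + G(-18, 5))*27 - H(398, 75) = (207 + (-6 + 5)**2)*27 - (75**2 + 398**2 + 2*75*398) = (207 + (-1)**2)*27 - (5625 + 158404 + 59700) = (207 + 1)*27 - 1*223729 = 208*27 - 223729 = 5616 - 223729 = -218113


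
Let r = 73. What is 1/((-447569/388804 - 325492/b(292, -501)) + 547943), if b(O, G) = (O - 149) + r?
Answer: 10497708/5736314456335 ≈ 1.8300e-6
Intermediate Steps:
b(O, G) = -76 + O (b(O, G) = (O - 149) + 73 = (-149 + O) + 73 = -76 + O)
1/((-447569/388804 - 325492/b(292, -501)) + 547943) = 1/((-447569/388804 - 325492/(-76 + 292)) + 547943) = 1/((-447569*1/388804 - 325492/216) + 547943) = 1/((-447569/388804 - 325492*1/216) + 547943) = 1/((-447569/388804 - 81373/54) + 547943) = 1/(-15831158309/10497708 + 547943) = 1/(5736314456335/10497708) = 10497708/5736314456335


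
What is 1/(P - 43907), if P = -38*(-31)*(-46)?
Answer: -1/98095 ≈ -1.0194e-5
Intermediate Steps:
P = -54188 (P = 1178*(-46) = -54188)
1/(P - 43907) = 1/(-54188 - 43907) = 1/(-98095) = -1/98095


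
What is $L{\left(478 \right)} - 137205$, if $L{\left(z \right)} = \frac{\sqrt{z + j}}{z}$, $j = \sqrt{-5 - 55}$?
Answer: $-137205 + \frac{\sqrt{478 + 2 i \sqrt{15}}}{478} \approx -1.3721 \cdot 10^{5} + 0.00037059 i$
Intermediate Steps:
$j = 2 i \sqrt{15}$ ($j = \sqrt{-60} = 2 i \sqrt{15} \approx 7.746 i$)
$L{\left(z \right)} = \frac{\sqrt{z + 2 i \sqrt{15}}}{z}$
$L{\left(478 \right)} - 137205 = \frac{\sqrt{478 + 2 i \sqrt{15}}}{478} - 137205 = -137205 + \frac{\sqrt{478 + 2 i \sqrt{15}}}{478}$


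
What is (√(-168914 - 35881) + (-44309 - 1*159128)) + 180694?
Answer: -22743 + 3*I*√22755 ≈ -22743.0 + 452.54*I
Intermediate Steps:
(√(-168914 - 35881) + (-44309 - 1*159128)) + 180694 = (√(-204795) + (-44309 - 159128)) + 180694 = (3*I*√22755 - 203437) + 180694 = (-203437 + 3*I*√22755) + 180694 = -22743 + 3*I*√22755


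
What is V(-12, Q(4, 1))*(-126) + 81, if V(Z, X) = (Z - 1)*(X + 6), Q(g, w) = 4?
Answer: 16461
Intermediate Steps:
V(Z, X) = (-1 + Z)*(6 + X)
V(-12, Q(4, 1))*(-126) + 81 = (-6 - 1*4 + 6*(-12) + 4*(-12))*(-126) + 81 = (-6 - 4 - 72 - 48)*(-126) + 81 = -130*(-126) + 81 = 16380 + 81 = 16461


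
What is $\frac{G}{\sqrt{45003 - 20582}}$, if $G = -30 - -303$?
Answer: $\frac{273 \sqrt{24421}}{24421} \approx 1.747$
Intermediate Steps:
$G = 273$ ($G = -30 + 303 = 273$)
$\frac{G}{\sqrt{45003 - 20582}} = \frac{273}{\sqrt{45003 - 20582}} = \frac{273}{\sqrt{24421}} = 273 \frac{\sqrt{24421}}{24421} = \frac{273 \sqrt{24421}}{24421}$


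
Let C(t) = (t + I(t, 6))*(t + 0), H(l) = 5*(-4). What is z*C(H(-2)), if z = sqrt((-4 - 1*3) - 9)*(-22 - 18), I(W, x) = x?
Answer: -44800*I ≈ -44800.0*I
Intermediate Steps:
H(l) = -20
C(t) = t*(6 + t) (C(t) = (t + 6)*(t + 0) = (6 + t)*t = t*(6 + t))
z = -160*I (z = sqrt((-4 - 3) - 9)*(-40) = sqrt(-7 - 9)*(-40) = sqrt(-16)*(-40) = (4*I)*(-40) = -160*I ≈ -160.0*I)
z*C(H(-2)) = (-160*I)*(-20*(6 - 20)) = (-160*I)*(-20*(-14)) = -160*I*280 = -44800*I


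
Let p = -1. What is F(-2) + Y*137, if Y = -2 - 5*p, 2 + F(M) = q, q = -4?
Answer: 405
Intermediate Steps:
F(M) = -6 (F(M) = -2 - 4 = -6)
Y = 3 (Y = -2 - 5*(-1) = -2 + 5 = 3)
F(-2) + Y*137 = -6 + 3*137 = -6 + 411 = 405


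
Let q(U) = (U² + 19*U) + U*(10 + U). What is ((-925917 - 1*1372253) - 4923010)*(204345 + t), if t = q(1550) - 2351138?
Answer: -19519983265260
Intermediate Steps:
q(U) = U² + 19*U + U*(10 + U)
t = 2498812 (t = 1550*(29 + 2*1550) - 2351138 = 1550*(29 + 3100) - 2351138 = 1550*3129 - 2351138 = 4849950 - 2351138 = 2498812)
((-925917 - 1*1372253) - 4923010)*(204345 + t) = ((-925917 - 1*1372253) - 4923010)*(204345 + 2498812) = ((-925917 - 1372253) - 4923010)*2703157 = (-2298170 - 4923010)*2703157 = -7221180*2703157 = -19519983265260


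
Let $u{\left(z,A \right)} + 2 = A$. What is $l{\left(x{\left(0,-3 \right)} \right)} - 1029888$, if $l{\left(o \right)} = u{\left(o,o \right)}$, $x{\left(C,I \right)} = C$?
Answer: $-1029890$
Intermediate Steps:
$u{\left(z,A \right)} = -2 + A$
$l{\left(o \right)} = -2 + o$
$l{\left(x{\left(0,-3 \right)} \right)} - 1029888 = \left(-2 + 0\right) - 1029888 = -2 - 1029888 = -1029890$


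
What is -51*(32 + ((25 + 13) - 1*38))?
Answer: -1632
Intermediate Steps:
-51*(32 + ((25 + 13) - 1*38)) = -51*(32 + (38 - 38)) = -51*(32 + 0) = -51*32 = -1632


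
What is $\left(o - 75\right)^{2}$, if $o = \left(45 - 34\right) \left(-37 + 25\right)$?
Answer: $42849$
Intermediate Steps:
$o = -132$ ($o = 11 \left(-12\right) = -132$)
$\left(o - 75\right)^{2} = \left(-132 - 75\right)^{2} = \left(-207\right)^{2} = 42849$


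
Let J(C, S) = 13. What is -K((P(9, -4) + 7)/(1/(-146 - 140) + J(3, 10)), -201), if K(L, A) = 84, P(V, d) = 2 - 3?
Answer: -84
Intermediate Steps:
P(V, d) = -1
-K((P(9, -4) + 7)/(1/(-146 - 140) + J(3, 10)), -201) = -1*84 = -84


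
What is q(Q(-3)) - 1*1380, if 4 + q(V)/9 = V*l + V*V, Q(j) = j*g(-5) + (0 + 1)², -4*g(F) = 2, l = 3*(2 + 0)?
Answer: -4899/4 ≈ -1224.8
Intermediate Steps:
l = 6 (l = 3*2 = 6)
g(F) = -½ (g(F) = -¼*2 = -½)
Q(j) = 1 - j/2 (Q(j) = j*(-½) + (0 + 1)² = -j/2 + 1² = -j/2 + 1 = 1 - j/2)
q(V) = -36 + 9*V² + 54*V (q(V) = -36 + 9*(V*6 + V*V) = -36 + 9*(6*V + V²) = -36 + 9*(V² + 6*V) = -36 + (9*V² + 54*V) = -36 + 9*V² + 54*V)
q(Q(-3)) - 1*1380 = (-36 + 9*(1 - ½*(-3))² + 54*(1 - ½*(-3))) - 1*1380 = (-36 + 9*(1 + 3/2)² + 54*(1 + 3/2)) - 1380 = (-36 + 9*(5/2)² + 54*(5/2)) - 1380 = (-36 + 9*(25/4) + 135) - 1380 = (-36 + 225/4 + 135) - 1380 = 621/4 - 1380 = -4899/4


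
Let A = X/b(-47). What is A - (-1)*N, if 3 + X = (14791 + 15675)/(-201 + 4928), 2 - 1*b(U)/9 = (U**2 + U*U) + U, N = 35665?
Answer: 6629066622770/185870367 ≈ 35665.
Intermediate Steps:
b(U) = 18 - 18*U**2 - 9*U (b(U) = 18 - 9*((U**2 + U*U) + U) = 18 - 9*((U**2 + U**2) + U) = 18 - 9*(2*U**2 + U) = 18 - 9*(U + 2*U**2) = 18 + (-18*U**2 - 9*U) = 18 - 18*U**2 - 9*U)
X = 16285/4727 (X = -3 + (14791 + 15675)/(-201 + 4928) = -3 + 30466/4727 = 16285/4727 ≈ 3.4451)
A = -16285/185870367 (A = 16285/(4727*(18 - 18*(-47)**2 - 9*(-47))) = 16285/(4727*(18 - 18*2209 + 423)) = 16285/(4727*(18 - 39762 + 423)) = (16285/4727)/(-39321) = (16285/4727)*(-1/39321) = -16285/185870367 ≈ -8.7615e-5)
A - (-1)*N = -16285/185870367 - (-1)*35665 = -16285/185870367 - 1*(-35665) = -16285/185870367 + 35665 = 6629066622770/185870367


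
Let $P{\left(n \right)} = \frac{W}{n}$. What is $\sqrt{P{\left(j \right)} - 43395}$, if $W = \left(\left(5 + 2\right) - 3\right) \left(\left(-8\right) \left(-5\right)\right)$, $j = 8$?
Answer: $5 i \sqrt{1735} \approx 208.27 i$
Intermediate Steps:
$W = 160$ ($W = \left(7 - 3\right) 40 = 4 \cdot 40 = 160$)
$P{\left(n \right)} = \frac{160}{n}$
$\sqrt{P{\left(j \right)} - 43395} = \sqrt{\frac{160}{8} - 43395} = \sqrt{160 \cdot \frac{1}{8} - 43395} = \sqrt{20 - 43395} = \sqrt{-43375} = 5 i \sqrt{1735}$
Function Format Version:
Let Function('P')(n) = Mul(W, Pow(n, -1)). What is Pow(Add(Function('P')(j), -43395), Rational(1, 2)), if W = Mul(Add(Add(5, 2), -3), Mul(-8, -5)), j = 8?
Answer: Mul(5, I, Pow(1735, Rational(1, 2))) ≈ Mul(208.27, I)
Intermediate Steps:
W = 160 (W = Mul(Add(7, -3), 40) = Mul(4, 40) = 160)
Function('P')(n) = Mul(160, Pow(n, -1))
Pow(Add(Function('P')(j), -43395), Rational(1, 2)) = Pow(Add(Mul(160, Pow(8, -1)), -43395), Rational(1, 2)) = Pow(Add(Mul(160, Rational(1, 8)), -43395), Rational(1, 2)) = Pow(Add(20, -43395), Rational(1, 2)) = Pow(-43375, Rational(1, 2)) = Mul(5, I, Pow(1735, Rational(1, 2)))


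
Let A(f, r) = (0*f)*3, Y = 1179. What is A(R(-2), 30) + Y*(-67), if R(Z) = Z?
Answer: -78993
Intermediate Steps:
A(f, r) = 0 (A(f, r) = 0*3 = 0)
A(R(-2), 30) + Y*(-67) = 0 + 1179*(-67) = 0 - 78993 = -78993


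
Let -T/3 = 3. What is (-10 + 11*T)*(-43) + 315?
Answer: 5002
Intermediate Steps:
T = -9 (T = -3*3 = -9)
(-10 + 11*T)*(-43) + 315 = (-10 + 11*(-9))*(-43) + 315 = (-10 - 99)*(-43) + 315 = -109*(-43) + 315 = 4687 + 315 = 5002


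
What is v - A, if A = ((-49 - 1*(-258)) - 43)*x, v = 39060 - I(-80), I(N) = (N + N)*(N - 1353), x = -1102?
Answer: -7288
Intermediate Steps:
I(N) = 2*N*(-1353 + N) (I(N) = (2*N)*(-1353 + N) = 2*N*(-1353 + N))
v = -190220 (v = 39060 - 2*(-80)*(-1353 - 80) = 39060 - 2*(-80)*(-1433) = 39060 - 1*229280 = 39060 - 229280 = -190220)
A = -182932 (A = ((-49 - 1*(-258)) - 43)*(-1102) = ((-49 + 258) - 43)*(-1102) = (209 - 43)*(-1102) = 166*(-1102) = -182932)
v - A = -190220 - 1*(-182932) = -190220 + 182932 = -7288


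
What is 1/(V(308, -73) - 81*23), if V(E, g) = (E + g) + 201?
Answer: -1/1427 ≈ -0.00070077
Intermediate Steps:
V(E, g) = 201 + E + g
1/(V(308, -73) - 81*23) = 1/((201 + 308 - 73) - 81*23) = 1/(436 - 1863) = 1/(-1427) = -1/1427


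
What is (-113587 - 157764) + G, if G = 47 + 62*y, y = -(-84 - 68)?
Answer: -261880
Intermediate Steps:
y = 152 (y = -1*(-152) = 152)
G = 9471 (G = 47 + 62*152 = 47 + 9424 = 9471)
(-113587 - 157764) + G = (-113587 - 157764) + 9471 = -271351 + 9471 = -261880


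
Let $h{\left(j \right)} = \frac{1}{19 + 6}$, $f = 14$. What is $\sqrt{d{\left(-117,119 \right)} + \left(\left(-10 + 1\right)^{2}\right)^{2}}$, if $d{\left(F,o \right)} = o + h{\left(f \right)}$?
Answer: $\frac{\sqrt{167001}}{5} \approx 81.732$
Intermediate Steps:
$h{\left(j \right)} = \frac{1}{25}$
$d{\left(F,o \right)} = \frac{1}{25} + o$ ($d{\left(F,o \right)} = o + \frac{1}{25} = \frac{1}{25} + o$)
$\sqrt{d{\left(-117,119 \right)} + \left(\left(-10 + 1\right)^{2}\right)^{2}} = \sqrt{\left(\frac{1}{25} + 119\right) + \left(\left(-10 + 1\right)^{2}\right)^{2}} = \sqrt{\frac{2976}{25} + \left(\left(-9\right)^{2}\right)^{2}} = \sqrt{\frac{2976}{25} + 81^{2}} = \sqrt{\frac{2976}{25} + 6561} = \sqrt{\frac{167001}{25}} = \frac{\sqrt{167001}}{5}$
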